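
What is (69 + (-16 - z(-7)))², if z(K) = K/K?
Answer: 2704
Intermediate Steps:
z(K) = 1
(69 + (-16 - z(-7)))² = (69 + (-16 - 1*1))² = (69 + (-16 - 1))² = (69 - 17)² = 52² = 2704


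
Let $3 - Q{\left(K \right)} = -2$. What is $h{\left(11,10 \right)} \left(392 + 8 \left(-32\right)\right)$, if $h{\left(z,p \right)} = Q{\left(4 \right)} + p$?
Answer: $2040$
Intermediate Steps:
$Q{\left(K \right)} = 5$ ($Q{\left(K \right)} = 3 - -2 = 3 + 2 = 5$)
$h{\left(z,p \right)} = 5 + p$
$h{\left(11,10 \right)} \left(392 + 8 \left(-32\right)\right) = \left(5 + 10\right) \left(392 + 8 \left(-32\right)\right) = 15 \left(392 - 256\right) = 15 \cdot 136 = 2040$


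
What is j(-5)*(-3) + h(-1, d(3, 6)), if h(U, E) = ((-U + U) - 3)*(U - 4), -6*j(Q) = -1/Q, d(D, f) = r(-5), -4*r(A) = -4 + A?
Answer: 151/10 ≈ 15.100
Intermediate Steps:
r(A) = 1 - A/4 (r(A) = -(-4 + A)/4 = 1 - A/4)
d(D, f) = 9/4 (d(D, f) = 1 - ¼*(-5) = 1 + 5/4 = 9/4)
j(Q) = 1/(6*Q) (j(Q) = -(-1)/(6*Q) = 1/(6*Q))
h(U, E) = 12 - 3*U (h(U, E) = (0 - 3)*(-4 + U) = -3*(-4 + U) = 12 - 3*U)
j(-5)*(-3) + h(-1, d(3, 6)) = ((⅙)/(-5))*(-3) + (12 - 3*(-1)) = ((⅙)*(-⅕))*(-3) + (12 + 3) = -1/30*(-3) + 15 = ⅒ + 15 = 151/10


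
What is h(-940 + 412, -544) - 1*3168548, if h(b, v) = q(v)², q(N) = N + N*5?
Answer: 7485148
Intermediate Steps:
q(N) = 6*N (q(N) = N + 5*N = 6*N)
h(b, v) = 36*v² (h(b, v) = (6*v)² = 36*v²)
h(-940 + 412, -544) - 1*3168548 = 36*(-544)² - 1*3168548 = 36*295936 - 3168548 = 10653696 - 3168548 = 7485148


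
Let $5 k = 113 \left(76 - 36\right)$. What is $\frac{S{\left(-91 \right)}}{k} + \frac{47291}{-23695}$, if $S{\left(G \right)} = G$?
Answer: $- \frac{44907309}{21420280} \approx -2.0965$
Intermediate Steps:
$k = 904$ ($k = \frac{113 \left(76 - 36\right)}{5} = \frac{113 \cdot 40}{5} = \frac{1}{5} \cdot 4520 = 904$)
$\frac{S{\left(-91 \right)}}{k} + \frac{47291}{-23695} = - \frac{91}{904} + \frac{47291}{-23695} = \left(-91\right) \frac{1}{904} + 47291 \left(- \frac{1}{23695}\right) = - \frac{91}{904} - \frac{47291}{23695} = - \frac{44907309}{21420280}$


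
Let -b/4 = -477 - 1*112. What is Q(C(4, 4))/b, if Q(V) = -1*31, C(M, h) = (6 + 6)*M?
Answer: -1/76 ≈ -0.013158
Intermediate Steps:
C(M, h) = 12*M
Q(V) = -31
b = 2356 (b = -4*(-477 - 1*112) = -4*(-477 - 112) = -4*(-589) = 2356)
Q(C(4, 4))/b = -31/2356 = -31*1/2356 = -1/76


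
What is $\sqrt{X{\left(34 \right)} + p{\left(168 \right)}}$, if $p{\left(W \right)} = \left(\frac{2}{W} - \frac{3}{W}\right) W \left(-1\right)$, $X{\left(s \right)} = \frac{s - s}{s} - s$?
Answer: $i \sqrt{33} \approx 5.7446 i$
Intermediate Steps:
$X{\left(s \right)} = - s$ ($X{\left(s \right)} = \frac{0}{s} - s = 0 - s = - s$)
$p{\left(W \right)} = 1$ ($p{\left(W \right)} = - \frac{1}{W} W \left(-1\right) = \left(-1\right) \left(-1\right) = 1$)
$\sqrt{X{\left(34 \right)} + p{\left(168 \right)}} = \sqrt{\left(-1\right) 34 + 1} = \sqrt{-34 + 1} = \sqrt{-33} = i \sqrt{33}$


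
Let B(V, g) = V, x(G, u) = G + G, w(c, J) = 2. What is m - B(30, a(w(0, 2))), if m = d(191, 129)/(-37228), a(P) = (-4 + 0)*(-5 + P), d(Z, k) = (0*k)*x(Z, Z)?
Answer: -30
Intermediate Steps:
x(G, u) = 2*G
d(Z, k) = 0 (d(Z, k) = (0*k)*(2*Z) = 0*(2*Z) = 0)
a(P) = 20 - 4*P (a(P) = -4*(-5 + P) = 20 - 4*P)
m = 0 (m = 0/(-37228) = 0*(-1/37228) = 0)
m - B(30, a(w(0, 2))) = 0 - 1*30 = 0 - 30 = -30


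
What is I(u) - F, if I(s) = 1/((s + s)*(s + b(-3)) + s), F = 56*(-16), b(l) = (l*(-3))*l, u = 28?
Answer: 75265/84 ≈ 896.01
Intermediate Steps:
b(l) = -3*l**2 (b(l) = (-3*l)*l = -3*l**2)
F = -896
I(s) = 1/(s + 2*s*(-27 + s)) (I(s) = 1/((s + s)*(s - 3*(-3)**2) + s) = 1/((2*s)*(s - 3*9) + s) = 1/((2*s)*(s - 27) + s) = 1/((2*s)*(-27 + s) + s) = 1/(2*s*(-27 + s) + s) = 1/(s + 2*s*(-27 + s)))
I(u) - F = 1/(28*(-53 + 2*28)) - 1*(-896) = 1/(28*(-53 + 56)) + 896 = (1/28)/3 + 896 = (1/28)*(1/3) + 896 = 1/84 + 896 = 75265/84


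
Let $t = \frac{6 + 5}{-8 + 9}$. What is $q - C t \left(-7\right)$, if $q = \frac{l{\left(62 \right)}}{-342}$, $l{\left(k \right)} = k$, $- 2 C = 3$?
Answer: $- \frac{39563}{342} \approx -115.68$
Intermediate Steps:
$C = - \frac{3}{2}$ ($C = \left(- \frac{1}{2}\right) 3 = - \frac{3}{2} \approx -1.5$)
$t = 11$ ($t = \frac{11}{1} = 11 \cdot 1 = 11$)
$q = - \frac{31}{171}$ ($q = \frac{62}{-342} = 62 \left(- \frac{1}{342}\right) = - \frac{31}{171} \approx -0.18129$)
$q - C t \left(-7\right) = - \frac{31}{171} - \left(- \frac{3}{2}\right) 11 \left(-7\right) = - \frac{31}{171} - \left(- \frac{33}{2}\right) \left(-7\right) = - \frac{31}{171} - \frac{231}{2} = - \frac{39563}{342}$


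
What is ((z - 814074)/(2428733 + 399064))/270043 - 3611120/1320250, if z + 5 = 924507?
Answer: -275754781103524652/100817826325403775 ≈ -2.7352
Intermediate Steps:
z = 924502 (z = -5 + 924507 = 924502)
((z - 814074)/(2428733 + 399064))/270043 - 3611120/1320250 = ((924502 - 814074)/(2428733 + 399064))/270043 - 3611120/1320250 = (110428/2827797)*(1/270043) - 3611120*1/1320250 = (110428*(1/2827797))*(1/270043) - 361112/132025 = (110428/2827797)*(1/270043) - 361112/132025 = 110428/763626785271 - 361112/132025 = -275754781103524652/100817826325403775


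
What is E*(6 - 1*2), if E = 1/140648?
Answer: 1/35162 ≈ 2.8440e-5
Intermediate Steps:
E = 1/140648 ≈ 7.1099e-6
E*(6 - 1*2) = (6 - 1*2)/140648 = (6 - 2)/140648 = (1/140648)*4 = 1/35162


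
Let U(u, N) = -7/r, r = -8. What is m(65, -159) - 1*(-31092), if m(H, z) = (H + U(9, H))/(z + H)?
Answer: 23380657/752 ≈ 31091.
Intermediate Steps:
U(u, N) = 7/8 (U(u, N) = -7/(-8) = -7*(-⅛) = 7/8)
m(H, z) = (7/8 + H)/(H + z) (m(H, z) = (H + 7/8)/(z + H) = (7/8 + H)/(H + z))
m(65, -159) - 1*(-31092) = (7/8 + 65)/(65 - 159) - 1*(-31092) = (527/8)/(-94) + 31092 = -1/94*527/8 + 31092 = -527/752 + 31092 = 23380657/752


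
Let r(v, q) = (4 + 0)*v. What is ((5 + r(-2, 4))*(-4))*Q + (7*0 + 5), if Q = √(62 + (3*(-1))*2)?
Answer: 5 + 24*√14 ≈ 94.800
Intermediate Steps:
r(v, q) = 4*v
Q = 2*√14 (Q = √(62 - 3*2) = √(62 - 6) = √56 = 2*√14 ≈ 7.4833)
((5 + r(-2, 4))*(-4))*Q + (7*0 + 5) = ((5 + 4*(-2))*(-4))*(2*√14) + (7*0 + 5) = ((5 - 8)*(-4))*(2*√14) + (0 + 5) = (-3*(-4))*(2*√14) + 5 = 12*(2*√14) + 5 = 24*√14 + 5 = 5 + 24*√14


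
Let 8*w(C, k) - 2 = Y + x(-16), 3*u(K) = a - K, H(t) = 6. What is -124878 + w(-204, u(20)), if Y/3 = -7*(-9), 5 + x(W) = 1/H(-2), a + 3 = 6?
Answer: -5993027/48 ≈ -1.2485e+5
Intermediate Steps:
a = 3 (a = -3 + 6 = 3)
u(K) = 1 - K/3 (u(K) = (3 - K)/3 = 1 - K/3)
x(W) = -29/6 (x(W) = -5 + 1/6 = -5 + ⅙ = -29/6)
Y = 189 (Y = 3*(-7*(-9)) = 3*63 = 189)
w(C, k) = 1117/48 (w(C, k) = ¼ + (189 - 29/6)/8 = ¼ + (⅛)*(1105/6) = ¼ + 1105/48 = 1117/48)
-124878 + w(-204, u(20)) = -124878 + 1117/48 = -5993027/48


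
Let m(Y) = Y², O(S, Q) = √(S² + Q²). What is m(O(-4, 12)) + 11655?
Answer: 11815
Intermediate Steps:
O(S, Q) = √(Q² + S²)
m(O(-4, 12)) + 11655 = (√(12² + (-4)²))² + 11655 = (√(144 + 16))² + 11655 = (√160)² + 11655 = (4*√10)² + 11655 = 160 + 11655 = 11815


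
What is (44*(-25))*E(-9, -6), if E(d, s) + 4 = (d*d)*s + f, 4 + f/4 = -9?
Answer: 596200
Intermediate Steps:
f = -52 (f = -16 + 4*(-9) = -16 - 36 = -52)
E(d, s) = -56 + s*d² (E(d, s) = -4 + ((d*d)*s - 52) = -4 + (d²*s - 52) = -4 + (s*d² - 52) = -4 + (-52 + s*d²) = -56 + s*d²)
(44*(-25))*E(-9, -6) = (44*(-25))*(-56 - 6*(-9)²) = -1100*(-56 - 6*81) = -1100*(-56 - 486) = -1100*(-542) = 596200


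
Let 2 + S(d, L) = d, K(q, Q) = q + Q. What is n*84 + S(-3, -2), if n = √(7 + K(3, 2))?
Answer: -5 + 168*√3 ≈ 285.98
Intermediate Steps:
K(q, Q) = Q + q
S(d, L) = -2 + d
n = 2*√3 (n = √(7 + (2 + 3)) = √(7 + 5) = √12 = 2*√3 ≈ 3.4641)
n*84 + S(-3, -2) = (2*√3)*84 + (-2 - 3) = 168*√3 - 5 = -5 + 168*√3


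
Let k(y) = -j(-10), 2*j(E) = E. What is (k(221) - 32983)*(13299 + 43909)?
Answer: -1886605424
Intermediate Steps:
j(E) = E/2
k(y) = 5 (k(y) = -(-10)/2 = -1*(-5) = 5)
(k(221) - 32983)*(13299 + 43909) = (5 - 32983)*(13299 + 43909) = -32978*57208 = -1886605424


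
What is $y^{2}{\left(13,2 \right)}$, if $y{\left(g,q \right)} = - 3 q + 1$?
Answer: $25$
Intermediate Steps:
$y{\left(g,q \right)} = 1 - 3 q$
$y^{2}{\left(13,2 \right)} = \left(1 - 6\right)^{2} = \left(-5\right)^{2} = 25$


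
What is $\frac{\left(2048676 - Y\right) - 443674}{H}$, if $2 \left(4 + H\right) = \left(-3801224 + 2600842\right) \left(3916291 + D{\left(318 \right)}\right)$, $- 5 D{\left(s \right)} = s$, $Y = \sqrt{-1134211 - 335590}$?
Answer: $- \frac{1146430}{1678917456741} + \frac{5 i \sqrt{1469801}}{11752422197187} \approx -6.8284 \cdot 10^{-7} + 5.1579 \cdot 10^{-10} i$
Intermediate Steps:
$Y = i \sqrt{1469801}$ ($Y = \sqrt{-1469801} = i \sqrt{1469801} \approx 1212.4 i$)
$D{\left(s \right)} = - \frac{s}{5}$
$H = - \frac{11752422197187}{5}$ ($H = -4 + \frac{\left(-3801224 + 2600842\right) \left(3916291 - \frac{318}{5}\right)}{2} = -4 + \frac{\left(-1200382\right) \left(3916291 - \frac{318}{5}\right)}{2} = -4 + \frac{\left(-1200382\right) \frac{19581137}{5}}{2} = -4 + \frac{1}{2} \left(- \frac{23504844394334}{5}\right) = -4 - \frac{11752422197167}{5} = - \frac{11752422197187}{5} \approx -2.3505 \cdot 10^{12}$)
$\frac{\left(2048676 - Y\right) - 443674}{H} = \frac{\left(2048676 - i \sqrt{1469801}\right) - 443674}{- \frac{11752422197187}{5}} = \left(\left(2048676 - i \sqrt{1469801}\right) - 443674\right) \left(- \frac{5}{11752422197187}\right) = \left(1605002 - i \sqrt{1469801}\right) \left(- \frac{5}{11752422197187}\right) = - \frac{1146430}{1678917456741} + \frac{5 i \sqrt{1469801}}{11752422197187}$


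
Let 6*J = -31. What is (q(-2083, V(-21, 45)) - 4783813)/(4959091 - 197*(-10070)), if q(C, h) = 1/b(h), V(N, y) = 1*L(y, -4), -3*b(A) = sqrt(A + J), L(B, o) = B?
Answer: -4783813/6942881 - 3*sqrt(1434)/1659348559 ≈ -0.68902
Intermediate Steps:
J = -31/6 (J = (1/6)*(-31) = -31/6 ≈ -5.1667)
b(A) = -sqrt(-31/6 + A)/3 (b(A) = -sqrt(A - 31/6)/3 = -sqrt(-31/6 + A)/3)
V(N, y) = y (V(N, y) = 1*y = y)
q(C, h) = -18/sqrt(-186 + 36*h) (q(C, h) = 1/(-sqrt(-186 + 36*h)/18) = -18/sqrt(-186 + 36*h))
(q(-2083, V(-21, 45)) - 4783813)/(4959091 - 197*(-10070)) = (-3*sqrt(6)/sqrt(-31 + 6*45) - 4783813)/(4959091 - 197*(-10070)) = (-3*sqrt(6)/sqrt(-31 + 270) - 4783813)/(4959091 + 1983790) = (-3*sqrt(6)/sqrt(239) - 4783813)/6942881 = (-3*sqrt(6)*sqrt(239)/239 - 4783813)*(1/6942881) = (-3*sqrt(1434)/239 - 4783813)*(1/6942881) = (-4783813 - 3*sqrt(1434)/239)*(1/6942881) = -4783813/6942881 - 3*sqrt(1434)/1659348559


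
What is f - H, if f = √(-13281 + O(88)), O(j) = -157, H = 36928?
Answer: -36928 + I*√13438 ≈ -36928.0 + 115.92*I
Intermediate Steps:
f = I*√13438 (f = √(-13281 - 157) = √(-13438) = I*√13438 ≈ 115.92*I)
f - H = I*√13438 - 1*36928 = I*√13438 - 36928 = -36928 + I*√13438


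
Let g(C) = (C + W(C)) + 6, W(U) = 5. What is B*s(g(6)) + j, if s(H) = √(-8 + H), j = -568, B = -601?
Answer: -2371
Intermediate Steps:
g(C) = 11 + C (g(C) = (C + 5) + 6 = (5 + C) + 6 = 11 + C)
B*s(g(6)) + j = -601*√(-8 + (11 + 6)) - 568 = -601*√(-8 + 17) - 568 = -601*√9 - 568 = -601*3 - 568 = -1803 - 568 = -2371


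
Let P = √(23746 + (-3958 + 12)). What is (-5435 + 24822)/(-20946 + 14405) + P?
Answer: -19387/6541 + 30*√22 ≈ 137.75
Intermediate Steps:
P = 30*√22 (P = √(23746 - 3946) = √19800 = 30*√22 ≈ 140.71)
(-5435 + 24822)/(-20946 + 14405) + P = (-5435 + 24822)/(-20946 + 14405) + 30*√22 = 19387/(-6541) + 30*√22 = 19387*(-1/6541) + 30*√22 = -19387/6541 + 30*√22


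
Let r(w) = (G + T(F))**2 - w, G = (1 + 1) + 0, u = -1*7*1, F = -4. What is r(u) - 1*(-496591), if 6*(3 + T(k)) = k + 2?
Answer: 4469398/9 ≈ 4.9660e+5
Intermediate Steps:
u = -7 (u = -7*1 = -7)
T(k) = -8/3 + k/6 (T(k) = -3 + (k + 2)/6 = -3 + (2 + k)/6 = -3 + (1/3 + k/6) = -8/3 + k/6)
G = 2 (G = 2 + 0 = 2)
r(w) = 16/9 - w (r(w) = (2 + (-8/3 + (1/6)*(-4)))**2 - w = (2 + (-8/3 - 2/3))**2 - w = (2 - 10/3)**2 - w = (-4/3)**2 - w = 16/9 - w)
r(u) - 1*(-496591) = (16/9 - 1*(-7)) - 1*(-496591) = (16/9 + 7) + 496591 = 79/9 + 496591 = 4469398/9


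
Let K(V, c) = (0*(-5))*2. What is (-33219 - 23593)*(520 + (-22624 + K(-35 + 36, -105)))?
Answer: 1255772448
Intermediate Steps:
K(V, c) = 0 (K(V, c) = 0*2 = 0)
(-33219 - 23593)*(520 + (-22624 + K(-35 + 36, -105))) = (-33219 - 23593)*(520 + (-22624 + 0)) = -56812*(520 - 22624) = -56812*(-22104) = 1255772448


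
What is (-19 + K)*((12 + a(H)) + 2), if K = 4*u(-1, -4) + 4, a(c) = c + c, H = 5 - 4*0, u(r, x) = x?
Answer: -744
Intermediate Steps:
H = 5 (H = 5 + 0 = 5)
a(c) = 2*c
K = -12 (K = 4*(-4) + 4 = -16 + 4 = -12)
(-19 + K)*((12 + a(H)) + 2) = (-19 - 12)*((12 + 2*5) + 2) = -31*((12 + 10) + 2) = -31*(22 + 2) = -31*24 = -744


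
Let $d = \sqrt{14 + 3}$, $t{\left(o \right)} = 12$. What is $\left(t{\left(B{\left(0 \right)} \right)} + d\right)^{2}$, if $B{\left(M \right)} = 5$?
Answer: $\left(12 + \sqrt{17}\right)^{2} \approx 259.95$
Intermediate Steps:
$d = \sqrt{17} \approx 4.1231$
$\left(t{\left(B{\left(0 \right)} \right)} + d\right)^{2} = \left(12 + \sqrt{17}\right)^{2}$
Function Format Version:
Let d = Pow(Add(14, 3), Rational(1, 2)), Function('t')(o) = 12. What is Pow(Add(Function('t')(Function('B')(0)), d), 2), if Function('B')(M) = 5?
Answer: Pow(Add(12, Pow(17, Rational(1, 2))), 2) ≈ 259.95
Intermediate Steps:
d = Pow(17, Rational(1, 2)) ≈ 4.1231
Pow(Add(Function('t')(Function('B')(0)), d), 2) = Pow(Add(12, Pow(17, Rational(1, 2))), 2)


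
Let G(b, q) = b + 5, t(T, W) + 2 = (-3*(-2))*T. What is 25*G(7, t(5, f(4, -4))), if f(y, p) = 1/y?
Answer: 300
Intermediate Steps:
t(T, W) = -2 + 6*T (t(T, W) = -2 + (-3*(-2))*T = -2 + 6*T)
G(b, q) = 5 + b
25*G(7, t(5, f(4, -4))) = 25*(5 + 7) = 25*12 = 300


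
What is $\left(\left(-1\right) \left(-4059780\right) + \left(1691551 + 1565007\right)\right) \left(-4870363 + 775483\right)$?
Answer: $-29959526149440$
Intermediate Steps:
$\left(\left(-1\right) \left(-4059780\right) + \left(1691551 + 1565007\right)\right) \left(-4870363 + 775483\right) = \left(4059780 + 3256558\right) \left(-4094880\right) = 7316338 \left(-4094880\right) = -29959526149440$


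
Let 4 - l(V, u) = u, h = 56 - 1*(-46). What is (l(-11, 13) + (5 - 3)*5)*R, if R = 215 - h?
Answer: 113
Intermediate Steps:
h = 102 (h = 56 + 46 = 102)
l(V, u) = 4 - u
R = 113 (R = 215 - 1*102 = 215 - 102 = 113)
(l(-11, 13) + (5 - 3)*5)*R = ((4 - 1*13) + (5 - 3)*5)*113 = ((4 - 13) + 2*5)*113 = (-9 + 10)*113 = 1*113 = 113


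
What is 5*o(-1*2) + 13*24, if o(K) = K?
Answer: 302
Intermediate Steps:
5*o(-1*2) + 13*24 = 5*(-1*2) + 13*24 = 5*(-2) + 312 = -10 + 312 = 302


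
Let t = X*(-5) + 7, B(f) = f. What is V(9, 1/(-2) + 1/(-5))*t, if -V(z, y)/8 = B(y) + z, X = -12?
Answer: -22244/5 ≈ -4448.8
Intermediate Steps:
t = 67 (t = -12*(-5) + 7 = 60 + 7 = 67)
V(z, y) = -8*y - 8*z (V(z, y) = -8*(y + z) = -8*y - 8*z)
V(9, 1/(-2) + 1/(-5))*t = (-8*(1/(-2) + 1/(-5)) - 8*9)*67 = (-8*(1*(-½) + 1*(-⅕)) - 72)*67 = (-8*(-½ - ⅕) - 72)*67 = (-8*(-7/10) - 72)*67 = (28/5 - 72)*67 = -332/5*67 = -22244/5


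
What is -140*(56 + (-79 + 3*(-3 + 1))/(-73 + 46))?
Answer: -223580/27 ≈ -8280.7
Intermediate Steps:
-140*(56 + (-79 + 3*(-3 + 1))/(-73 + 46)) = -140*(56 + (-79 + 3*(-2))/(-27)) = -140*(56 + (-79 - 6)*(-1/27)) = -140*(56 - 85*(-1/27)) = -140*(56 + 85/27) = -140*1597/27 = -223580/27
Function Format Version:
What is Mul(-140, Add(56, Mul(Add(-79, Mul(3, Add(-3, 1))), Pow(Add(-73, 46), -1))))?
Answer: Rational(-223580, 27) ≈ -8280.7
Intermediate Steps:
Mul(-140, Add(56, Mul(Add(-79, Mul(3, Add(-3, 1))), Pow(Add(-73, 46), -1)))) = Mul(-140, Add(56, Mul(Add(-79, Mul(3, -2)), Pow(-27, -1)))) = Mul(-140, Add(56, Mul(Add(-79, -6), Rational(-1, 27)))) = Mul(-140, Add(56, Mul(-85, Rational(-1, 27)))) = Mul(-140, Add(56, Rational(85, 27))) = Mul(-140, Rational(1597, 27)) = Rational(-223580, 27)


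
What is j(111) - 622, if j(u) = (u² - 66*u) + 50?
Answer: 4423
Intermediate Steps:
j(u) = 50 + u² - 66*u
j(111) - 622 = (50 + 111² - 66*111) - 622 = (50 + 12321 - 7326) - 622 = 5045 - 622 = 4423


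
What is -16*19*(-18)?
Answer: 5472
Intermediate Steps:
-16*19*(-18) = -304*(-18) = 5472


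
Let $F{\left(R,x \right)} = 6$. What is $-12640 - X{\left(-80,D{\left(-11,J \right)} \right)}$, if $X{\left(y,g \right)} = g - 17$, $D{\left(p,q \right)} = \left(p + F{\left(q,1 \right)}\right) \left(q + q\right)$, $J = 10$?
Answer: $-12523$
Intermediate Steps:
$D{\left(p,q \right)} = 2 q \left(6 + p\right)$ ($D{\left(p,q \right)} = \left(p + 6\right) \left(q + q\right) = \left(6 + p\right) 2 q = 2 q \left(6 + p\right)$)
$X{\left(y,g \right)} = -17 + g$
$-12640 - X{\left(-80,D{\left(-11,J \right)} \right)} = -12640 - \left(-17 + 2 \cdot 10 \left(6 - 11\right)\right) = -12640 - \left(-17 + 2 \cdot 10 \left(-5\right)\right) = -12640 - \left(-17 - 100\right) = -12640 - -117 = -12640 + 117 = -12523$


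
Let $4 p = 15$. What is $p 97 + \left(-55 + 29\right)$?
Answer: $\frac{1351}{4} \approx 337.75$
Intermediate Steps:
$p = \frac{15}{4}$ ($p = \frac{1}{4} \cdot 15 = \frac{15}{4} \approx 3.75$)
$p 97 + \left(-55 + 29\right) = \frac{15}{4} \cdot 97 + \left(-55 + 29\right) = \frac{1455}{4} - 26 = \frac{1351}{4}$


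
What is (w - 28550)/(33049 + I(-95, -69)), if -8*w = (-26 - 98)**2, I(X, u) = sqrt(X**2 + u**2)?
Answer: -1007069128/1092222615 + 30472*sqrt(13786)/1092222615 ≈ -0.91876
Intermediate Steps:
w = -1922 (w = -(-26 - 98)**2/8 = -1/8*(-124)**2 = -1/8*15376 = -1922)
(w - 28550)/(33049 + I(-95, -69)) = (-1922 - 28550)/(33049 + sqrt((-95)**2 + (-69)**2)) = -30472/(33049 + sqrt(9025 + 4761)) = -30472/(33049 + sqrt(13786))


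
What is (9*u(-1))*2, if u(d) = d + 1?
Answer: 0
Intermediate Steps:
u(d) = 1 + d
(9*u(-1))*2 = (9*(1 - 1))*2 = (9*0)*2 = 0*2 = 0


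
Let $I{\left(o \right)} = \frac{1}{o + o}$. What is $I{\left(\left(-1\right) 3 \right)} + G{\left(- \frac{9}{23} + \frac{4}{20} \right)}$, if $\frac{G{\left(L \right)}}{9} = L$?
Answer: $- \frac{1303}{690} \approx -1.8884$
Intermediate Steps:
$I{\left(o \right)} = \frac{1}{2 o}$
$G{\left(L \right)} = 9 L$
$I{\left(\left(-1\right) 3 \right)} + G{\left(- \frac{9}{23} + \frac{4}{20} \right)} = \frac{1}{2 \left(\left(-1\right) 3\right)} + 9 \left(- \frac{9}{23} + \frac{4}{20}\right) = \frac{1}{2 \left(-3\right)} + 9 \left(\left(-9\right) \frac{1}{23} + 4 \cdot \frac{1}{20}\right) = \frac{1}{2} \left(- \frac{1}{3}\right) + 9 \left(- \frac{9}{23} + \frac{1}{5}\right) = - \frac{1}{6} + 9 \left(- \frac{22}{115}\right) = - \frac{1}{6} - \frac{198}{115} = - \frac{1303}{690}$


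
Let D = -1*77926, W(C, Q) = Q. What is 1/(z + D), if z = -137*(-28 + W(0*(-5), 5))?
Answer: -1/74775 ≈ -1.3373e-5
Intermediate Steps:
z = 3151 (z = -137*(-28 + 5) = -137*(-23) = 3151)
D = -77926
1/(z + D) = 1/(3151 - 77926) = 1/(-74775) = -1/74775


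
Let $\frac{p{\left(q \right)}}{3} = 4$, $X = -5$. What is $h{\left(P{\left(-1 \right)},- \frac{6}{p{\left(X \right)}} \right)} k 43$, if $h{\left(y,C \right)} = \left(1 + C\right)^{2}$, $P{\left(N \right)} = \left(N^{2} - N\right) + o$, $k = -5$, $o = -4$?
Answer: $- \frac{215}{4} \approx -53.75$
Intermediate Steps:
$p{\left(q \right)} = 12$ ($p{\left(q \right)} = 3 \cdot 4 = 12$)
$P{\left(N \right)} = -4 + N^{2} - N$ ($P{\left(N \right)} = \left(N^{2} - N\right) - 4 = -4 + N^{2} - N$)
$h{\left(P{\left(-1 \right)},- \frac{6}{p{\left(X \right)}} \right)} k 43 = \left(1 - \frac{6}{12}\right)^{2} \left(-5\right) 43 = \left(1 - \frac{1}{2}\right)^{2} \left(-5\right) 43 = \left(\frac{1}{2}\right)^{2} \left(-5\right) 43 = \frac{1}{4} \left(-5\right) 43 = \left(- \frac{5}{4}\right) 43 = - \frac{215}{4}$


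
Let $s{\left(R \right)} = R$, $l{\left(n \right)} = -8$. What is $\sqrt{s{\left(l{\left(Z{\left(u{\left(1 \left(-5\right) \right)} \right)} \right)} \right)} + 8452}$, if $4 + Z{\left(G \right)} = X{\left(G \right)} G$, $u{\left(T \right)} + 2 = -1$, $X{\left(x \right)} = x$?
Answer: $2 \sqrt{2111} \approx 91.891$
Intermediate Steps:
$u{\left(T \right)} = -3$ ($u{\left(T \right)} = -2 - 1 = -3$)
$Z{\left(G \right)} = -4 + G^{2}$ ($Z{\left(G \right)} = -4 + G G = -4 + G^{2}$)
$\sqrt{s{\left(l{\left(Z{\left(u{\left(1 \left(-5\right) \right)} \right)} \right)} \right)} + 8452} = \sqrt{-8 + 8452} = \sqrt{8444} = 2 \sqrt{2111}$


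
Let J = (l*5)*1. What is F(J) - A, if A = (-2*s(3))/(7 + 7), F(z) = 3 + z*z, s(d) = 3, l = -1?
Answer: 199/7 ≈ 28.429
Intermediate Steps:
J = -5 (J = -1*5*1 = -5*1 = -5)
F(z) = 3 + z**2
A = -3/7 (A = (-2*3)/(7 + 7) = -6/14 = -6*1/14 = -3/7 ≈ -0.42857)
F(J) - A = (3 + (-5)**2) - 1*(-3/7) = (3 + 25) + 3/7 = 28 + 3/7 = 199/7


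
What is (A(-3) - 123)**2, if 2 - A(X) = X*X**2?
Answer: 8836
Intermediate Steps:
A(X) = 2 - X**3 (A(X) = 2 - X*X**2 = 2 - X**3)
(A(-3) - 123)**2 = ((2 - 1*(-3)**3) - 123)**2 = ((2 - 1*(-27)) - 123)**2 = ((2 + 27) - 123)**2 = (29 - 123)**2 = (-94)**2 = 8836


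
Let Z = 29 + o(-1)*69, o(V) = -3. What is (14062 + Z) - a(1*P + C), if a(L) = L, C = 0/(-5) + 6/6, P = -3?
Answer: 13886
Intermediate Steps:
C = 1 (C = 0*(-⅕) + 6*(⅙) = 0 + 1 = 1)
Z = -178 (Z = 29 - 3*69 = 29 - 207 = -178)
(14062 + Z) - a(1*P + C) = (14062 - 178) - (1*(-3) + 1) = 13884 - (-3 + 1) = 13884 - 1*(-2) = 13884 + 2 = 13886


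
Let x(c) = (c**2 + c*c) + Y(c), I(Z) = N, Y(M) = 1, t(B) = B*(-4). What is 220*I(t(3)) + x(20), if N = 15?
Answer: 4101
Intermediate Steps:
t(B) = -4*B
I(Z) = 15
x(c) = 1 + 2*c**2 (x(c) = (c**2 + c*c) + 1 = (c**2 + c**2) + 1 = 2*c**2 + 1 = 1 + 2*c**2)
220*I(t(3)) + x(20) = 220*15 + (1 + 2*20**2) = 3300 + (1 + 2*400) = 3300 + (1 + 800) = 3300 + 801 = 4101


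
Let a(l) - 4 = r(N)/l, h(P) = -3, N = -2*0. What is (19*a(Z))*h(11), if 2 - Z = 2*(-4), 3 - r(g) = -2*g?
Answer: -2451/10 ≈ -245.10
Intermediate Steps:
N = 0
r(g) = 3 + 2*g (r(g) = 3 - (-2)*g = 3 + 2*g)
Z = 10 (Z = 2 - 2*(-4) = 2 - 1*(-8) = 2 + 8 = 10)
a(l) = 4 + 3/l (a(l) = 4 + (3 + 2*0)/l = 4 + (3 + 0)/l = 4 + 3/l)
(19*a(Z))*h(11) = (19*(4 + 3/10))*(-3) = (19*(43/10))*(-3) = (817/10)*(-3) = -2451/10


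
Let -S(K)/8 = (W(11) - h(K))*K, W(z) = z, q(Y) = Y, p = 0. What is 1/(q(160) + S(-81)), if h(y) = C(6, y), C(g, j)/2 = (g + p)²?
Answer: -1/39368 ≈ -2.5401e-5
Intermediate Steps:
C(g, j) = 2*g² (C(g, j) = 2*(g + 0)² = 2*g²)
h(y) = 72 (h(y) = 2*6² = 2*36 = 72)
S(K) = 488*K (S(K) = -8*(11 - 1*72)*K = -8*(11 - 72)*K = -(-488)*K = 488*K)
1/(q(160) + S(-81)) = 1/(160 + 488*(-81)) = 1/(160 - 39528) = 1/(-39368) = -1/39368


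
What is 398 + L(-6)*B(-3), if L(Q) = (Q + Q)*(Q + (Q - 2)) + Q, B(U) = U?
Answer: -88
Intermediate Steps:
L(Q) = Q + 2*Q*(-2 + 2*Q) (L(Q) = (2*Q)*(Q + (-2 + Q)) + Q = (2*Q)*(-2 + 2*Q) + Q = 2*Q*(-2 + 2*Q) + Q = Q + 2*Q*(-2 + 2*Q))
398 + L(-6)*B(-3) = 398 - 6*(-3 + 4*(-6))*(-3) = 398 - 6*(-3 - 24)*(-3) = 398 - 6*(-27)*(-3) = 398 + 162*(-3) = 398 - 486 = -88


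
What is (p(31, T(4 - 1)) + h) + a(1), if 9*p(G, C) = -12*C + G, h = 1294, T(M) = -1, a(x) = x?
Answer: 11698/9 ≈ 1299.8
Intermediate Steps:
p(G, C) = -4*C/3 + G/9 (p(G, C) = (-12*C + G)/9 = (G - 12*C)/9 = -4*C/3 + G/9)
(p(31, T(4 - 1)) + h) + a(1) = ((-4/3*(-1) + (⅑)*31) + 1294) + 1 = ((4/3 + 31/9) + 1294) + 1 = (43/9 + 1294) + 1 = 11689/9 + 1 = 11698/9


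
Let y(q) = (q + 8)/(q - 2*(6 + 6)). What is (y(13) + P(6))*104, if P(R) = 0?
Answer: -2184/11 ≈ -198.55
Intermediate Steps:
y(q) = (8 + q)/(-24 + q) (y(q) = (8 + q)/(q - 2*12) = (8 + q)/(q - 24) = (8 + q)/(-24 + q))
(y(13) + P(6))*104 = ((8 + 13)/(-24 + 13) + 0)*104 = (21/(-11) + 0)*104 = (-1/11*21 + 0)*104 = (-21/11 + 0)*104 = -21/11*104 = -2184/11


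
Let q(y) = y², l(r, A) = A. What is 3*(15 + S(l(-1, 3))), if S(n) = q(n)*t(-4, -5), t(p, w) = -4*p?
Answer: 477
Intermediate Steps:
S(n) = 16*n² (S(n) = n²*(-4*(-4)) = n²*16 = 16*n²)
3*(15 + S(l(-1, 3))) = 3*(15 + 16*3²) = 3*(15 + 16*9) = 3*(15 + 144) = 3*159 = 477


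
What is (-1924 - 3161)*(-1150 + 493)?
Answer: 3340845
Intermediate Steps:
(-1924 - 3161)*(-1150 + 493) = -5085*(-657) = 3340845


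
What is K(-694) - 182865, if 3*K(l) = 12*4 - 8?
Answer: -548555/3 ≈ -1.8285e+5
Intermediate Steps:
K(l) = 40/3 (K(l) = (12*4 - 8)/3 = (48 - 8)/3 = (1/3)*40 = 40/3)
K(-694) - 182865 = 40/3 - 182865 = -548555/3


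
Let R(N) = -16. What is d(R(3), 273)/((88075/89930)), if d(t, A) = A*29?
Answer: 10953474/1355 ≈ 8083.7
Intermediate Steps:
d(t, A) = 29*A
d(R(3), 273)/((88075/89930)) = (29*273)/((88075/89930)) = 7917/((88075*(1/89930))) = 7917/(17615/17986) = 7917*(17986/17615) = 10953474/1355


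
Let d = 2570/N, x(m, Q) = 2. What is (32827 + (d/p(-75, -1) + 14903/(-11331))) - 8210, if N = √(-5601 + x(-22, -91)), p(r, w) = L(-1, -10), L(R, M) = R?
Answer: 278920324/11331 + 2570*I*√5599/5599 ≈ 24616.0 + 34.346*I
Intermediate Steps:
p(r, w) = -1
N = I*√5599 (N = √(-5601 + 2) = √(-5599) = I*√5599 ≈ 74.826*I)
d = -2570*I*√5599/5599 (d = 2570/((I*√5599)) = 2570*(-I*√5599/5599) = -2570*I*√5599/5599 ≈ -34.346*I)
(32827 + (d/p(-75, -1) + 14903/(-11331))) - 8210 = (32827 + (-2570*I*√5599/5599/(-1) + 14903/(-11331))) - 8210 = (32827 + (-2570*I*√5599/5599*(-1) + 14903*(-1/11331))) - 8210 = (32827 + (2570*I*√5599/5599 - 14903/11331)) - 8210 = (32827 + (-14903/11331 + 2570*I*√5599/5599)) - 8210 = (371947834/11331 + 2570*I*√5599/5599) - 8210 = 278920324/11331 + 2570*I*√5599/5599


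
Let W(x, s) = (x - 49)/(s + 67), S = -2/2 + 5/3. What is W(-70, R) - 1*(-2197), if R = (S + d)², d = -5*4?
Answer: 8714428/3967 ≈ 2196.7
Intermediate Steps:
S = ⅔ (S = -2*½ + 5*(⅓) = -1 + 5/3 = ⅔ ≈ 0.66667)
d = -20
R = 3364/9 (R = (⅔ - 20)² = (-58/3)² = 3364/9 ≈ 373.78)
W(x, s) = (-49 + x)/(67 + s)
W(-70, R) - 1*(-2197) = (-49 - 70)/(67 + 3364/9) - 1*(-2197) = -119/(3967/9) + 2197 = (9/3967)*(-119) + 2197 = -1071/3967 + 2197 = 8714428/3967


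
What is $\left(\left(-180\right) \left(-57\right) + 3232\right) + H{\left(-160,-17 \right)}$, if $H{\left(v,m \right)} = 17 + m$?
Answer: $13492$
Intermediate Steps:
$\left(\left(-180\right) \left(-57\right) + 3232\right) + H{\left(-160,-17 \right)} = \left(\left(-180\right) \left(-57\right) + 3232\right) + \left(17 - 17\right) = \left(10260 + 3232\right) + 0 = 13492 + 0 = 13492$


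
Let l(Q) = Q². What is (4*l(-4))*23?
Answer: 1472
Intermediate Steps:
(4*l(-4))*23 = (4*(-4)²)*23 = (4*16)*23 = 64*23 = 1472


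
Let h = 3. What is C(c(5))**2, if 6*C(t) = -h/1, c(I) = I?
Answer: 1/4 ≈ 0.25000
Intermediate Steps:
C(t) = -1/2 (C(t) = (-1*3/1)/6 = (-3*1)/6 = (1/6)*(-3) = -1/2)
C(c(5))**2 = (-1/2)**2 = 1/4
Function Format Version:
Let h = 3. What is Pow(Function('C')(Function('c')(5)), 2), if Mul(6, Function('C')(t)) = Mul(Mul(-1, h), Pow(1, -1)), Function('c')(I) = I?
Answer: Rational(1, 4) ≈ 0.25000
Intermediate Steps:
Function('C')(t) = Rational(-1, 2) (Function('C')(t) = Mul(Rational(1, 6), Mul(Mul(-1, 3), Pow(1, -1))) = Mul(Rational(1, 6), Mul(-3, 1)) = Mul(Rational(1, 6), -3) = Rational(-1, 2))
Pow(Function('C')(Function('c')(5)), 2) = Pow(Rational(-1, 2), 2) = Rational(1, 4)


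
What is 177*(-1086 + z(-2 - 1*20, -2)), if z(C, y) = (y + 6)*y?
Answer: -193638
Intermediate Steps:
z(C, y) = y*(6 + y) (z(C, y) = (6 + y)*y = y*(6 + y))
177*(-1086 + z(-2 - 1*20, -2)) = 177*(-1086 - 2*(6 - 2)) = 177*(-1086 - 2*4) = 177*(-1086 - 8) = 177*(-1094) = -193638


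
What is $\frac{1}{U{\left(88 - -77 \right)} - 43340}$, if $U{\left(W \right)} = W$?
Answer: $- \frac{1}{43175} \approx -2.3162 \cdot 10^{-5}$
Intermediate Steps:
$\frac{1}{U{\left(88 - -77 \right)} - 43340} = \frac{1}{\left(88 - -77\right) - 43340} = \frac{1}{\left(88 + 77\right) - 43340} = \frac{1}{165 - 43340} = \frac{1}{-43175} = - \frac{1}{43175}$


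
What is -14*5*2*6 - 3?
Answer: -843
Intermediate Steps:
-14*5*2*6 - 3 = -140*6 - 3 = -14*60 - 3 = -840 - 3 = -843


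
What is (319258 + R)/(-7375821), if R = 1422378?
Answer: -1741636/7375821 ≈ -0.23613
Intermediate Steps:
(319258 + R)/(-7375821) = (319258 + 1422378)/(-7375821) = 1741636*(-1/7375821) = -1741636/7375821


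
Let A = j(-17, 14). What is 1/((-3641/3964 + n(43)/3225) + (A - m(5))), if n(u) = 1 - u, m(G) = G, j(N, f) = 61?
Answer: 4261300/234663229 ≈ 0.018159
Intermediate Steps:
A = 61
1/((-3641/3964 + n(43)/3225) + (A - m(5))) = 1/((-3641/3964 + (1 - 1*43)/3225) + (61 - 1*5)) = 1/((-3641*1/3964 + (1 - 43)*(1/3225)) + (61 - 5)) = 1/((-3641/3964 - 42*1/3225) + 56) = 1/((-3641/3964 - 14/1075) + 56) = 1/(-3969571/4261300 + 56) = 1/(234663229/4261300) = 4261300/234663229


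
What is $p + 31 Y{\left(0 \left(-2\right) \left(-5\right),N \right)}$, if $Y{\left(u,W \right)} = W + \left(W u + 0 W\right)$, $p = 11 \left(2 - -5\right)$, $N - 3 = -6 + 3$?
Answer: $77$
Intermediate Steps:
$N = 0$ ($N = 3 + \left(-6 + 3\right) = 3 - 3 = 0$)
$p = 77$ ($p = 11 \left(2 + 5\right) = 11 \cdot 7 = 77$)
$Y{\left(u,W \right)} = W + W u$ ($Y{\left(u,W \right)} = W + \left(W u + 0\right) = W + W u$)
$p + 31 Y{\left(0 \left(-2\right) \left(-5\right),N \right)} = 77 + 31 \cdot 0 \left(1 + 0 \left(-2\right) \left(-5\right)\right) = 77 + 31 \cdot 0 \left(1 + 0 \left(-5\right)\right) = 77 + 31 \cdot 0 \left(1 + 0\right) = 77 + 31 \cdot 0 \cdot 1 = 77 + 31 \cdot 0 = 77 + 0 = 77$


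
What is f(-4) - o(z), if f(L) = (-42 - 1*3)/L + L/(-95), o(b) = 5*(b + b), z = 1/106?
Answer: 225523/20140 ≈ 11.198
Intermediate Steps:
z = 1/106 ≈ 0.0094340
o(b) = 10*b (o(b) = 5*(2*b) = 10*b)
f(L) = -45/L - L/95 (f(L) = (-42 - 3)/L + L*(-1/95) = -45/L - L/95)
f(-4) - o(z) = (-45/(-4) - 1/95*(-4)) - 10/106 = (-45*(-¼) + 4/95) - 1*5/53 = (45/4 + 4/95) - 5/53 = 4291/380 - 5/53 = 225523/20140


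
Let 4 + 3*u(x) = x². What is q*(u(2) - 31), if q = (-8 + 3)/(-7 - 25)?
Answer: -155/32 ≈ -4.8438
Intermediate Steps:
q = 5/32 (q = -5/(-32) = -5*(-1/32) = 5/32 ≈ 0.15625)
u(x) = -4/3 + x²/3
q*(u(2) - 31) = 5*((-4/3 + (⅓)*2²) - 31)/32 = 5*((-4/3 + (⅓)*4) - 31)/32 = 5*((-4/3 + 4/3) - 31)/32 = 5*(0 - 31)/32 = (5/32)*(-31) = -155/32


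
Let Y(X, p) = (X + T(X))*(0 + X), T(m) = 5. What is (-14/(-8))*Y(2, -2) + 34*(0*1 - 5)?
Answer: -291/2 ≈ -145.50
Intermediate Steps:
Y(X, p) = X*(5 + X) (Y(X, p) = (X + 5)*(0 + X) = (5 + X)*X = X*(5 + X))
(-14/(-8))*Y(2, -2) + 34*(0*1 - 5) = (-14/(-8))*(2*(5 + 2)) + 34*(0*1 - 5) = (-14*(-⅛))*(2*7) + 34*(0 - 5) = (7/4)*14 + 34*(-5) = 49/2 - 170 = -291/2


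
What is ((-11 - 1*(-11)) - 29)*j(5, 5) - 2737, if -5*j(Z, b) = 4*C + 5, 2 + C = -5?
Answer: -14352/5 ≈ -2870.4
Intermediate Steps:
C = -7 (C = -2 - 5 = -7)
j(Z, b) = 23/5 (j(Z, b) = -(4*(-7) + 5)/5 = -(-28 + 5)/5 = -⅕*(-23) = 23/5)
((-11 - 1*(-11)) - 29)*j(5, 5) - 2737 = ((-11 - 1*(-11)) - 29)*(23/5) - 2737 = ((-11 + 11) - 29)*(23/5) - 2737 = (0 - 29)*(23/5) - 2737 = -29*23/5 - 2737 = -667/5 - 2737 = -14352/5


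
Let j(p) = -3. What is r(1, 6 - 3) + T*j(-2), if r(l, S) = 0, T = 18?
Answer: -54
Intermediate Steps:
r(1, 6 - 3) + T*j(-2) = 0 + 18*(-3) = 0 - 54 = -54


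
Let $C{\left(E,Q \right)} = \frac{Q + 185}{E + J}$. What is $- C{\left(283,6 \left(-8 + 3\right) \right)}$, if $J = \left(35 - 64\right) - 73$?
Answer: $- \frac{155}{181} \approx -0.85635$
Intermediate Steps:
$J = -102$ ($J = -29 - 73 = -102$)
$C{\left(E,Q \right)} = \frac{185 + Q}{-102 + E}$ ($C{\left(E,Q \right)} = \frac{Q + 185}{E - 102} = \frac{185 + Q}{-102 + E}$)
$- C{\left(283,6 \left(-8 + 3\right) \right)} = - \frac{185 + 6 \left(-8 + 3\right)}{-102 + 283} = - \frac{185 + 6 \left(-5\right)}{181} = - \frac{185 - 30}{181} = - \frac{155}{181}$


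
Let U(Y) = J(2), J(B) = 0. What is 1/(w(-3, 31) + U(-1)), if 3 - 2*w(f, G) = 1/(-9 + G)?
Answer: 44/65 ≈ 0.67692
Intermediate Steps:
w(f, G) = 3/2 - 1/(2*(-9 + G))
U(Y) = 0
1/(w(-3, 31) + U(-1)) = 1/((-28 + 3*31)/(2*(-9 + 31)) + 0) = 1/((½)*(-28 + 93)/22 + 0) = 1/((½)*(1/22)*65 + 0) = 1/(65/44 + 0) = 1/(65/44) = 44/65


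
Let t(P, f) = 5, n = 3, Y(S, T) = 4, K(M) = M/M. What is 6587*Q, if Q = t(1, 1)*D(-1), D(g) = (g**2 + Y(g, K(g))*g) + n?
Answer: 0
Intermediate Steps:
K(M) = 1
D(g) = 3 + g**2 + 4*g (D(g) = (g**2 + 4*g) + 3 = 3 + g**2 + 4*g)
Q = 0 (Q = 5*(3 + (-1)**2 + 4*(-1)) = 5*(3 + 1 - 4) = 5*0 = 0)
6587*Q = 6587*0 = 0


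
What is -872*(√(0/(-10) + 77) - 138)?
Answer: 120336 - 872*√77 ≈ 1.1268e+5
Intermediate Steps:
-872*(√(0/(-10) + 77) - 138) = -872*(√(0*(-⅒) + 77) - 138) = -872*(√(0 + 77) - 138) = -872*(√77 - 138) = -872*(-138 + √77) = 120336 - 872*√77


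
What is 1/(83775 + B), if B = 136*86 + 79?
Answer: 1/95550 ≈ 1.0466e-5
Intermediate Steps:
B = 11775 (B = 11696 + 79 = 11775)
1/(83775 + B) = 1/(83775 + 11775) = 1/95550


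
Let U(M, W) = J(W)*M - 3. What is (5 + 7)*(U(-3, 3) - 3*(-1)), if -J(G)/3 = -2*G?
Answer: -648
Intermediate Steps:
J(G) = 6*G (J(G) = -(-6)*G = 6*G)
U(M, W) = -3 + 6*M*W (U(M, W) = (6*W)*M - 3 = 6*M*W - 3 = -3 + 6*M*W)
(5 + 7)*(U(-3, 3) - 3*(-1)) = (5 + 7)*((-3 + 6*(-3)*3) - 3*(-1)) = 12*((-3 - 54) + 3) = 12*(-57 + 3) = 12*(-54) = -648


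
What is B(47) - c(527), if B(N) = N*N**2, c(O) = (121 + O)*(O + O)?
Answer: -579169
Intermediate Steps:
c(O) = 2*O*(121 + O) (c(O) = (121 + O)*(2*O) = 2*O*(121 + O))
B(N) = N**3
B(47) - c(527) = 47**3 - 2*527*(121 + 527) = 103823 - 2*527*648 = 103823 - 1*682992 = 103823 - 682992 = -579169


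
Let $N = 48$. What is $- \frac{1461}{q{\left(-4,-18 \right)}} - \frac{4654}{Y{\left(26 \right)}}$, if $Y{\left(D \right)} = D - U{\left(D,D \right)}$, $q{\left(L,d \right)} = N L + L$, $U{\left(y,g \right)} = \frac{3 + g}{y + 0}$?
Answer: $- \frac{22771517}{126812} \approx -179.57$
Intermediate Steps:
$U{\left(y,g \right)} = \frac{3 + g}{y}$
$q{\left(L,d \right)} = 49 L$ ($q{\left(L,d \right)} = 48 L + L = 49 L$)
$Y{\left(D \right)} = D - \frac{3 + D}{D}$
$- \frac{1461}{q{\left(-4,-18 \right)}} - \frac{4654}{Y{\left(26 \right)}} = - \frac{1461}{49 \left(-4\right)} - \frac{4654}{-1 + 26 - \frac{3}{26}} = - \frac{1461}{-196} - \frac{4654}{-1 + 26 - \frac{3}{26}} = \left(-1461\right) \left(- \frac{1}{196}\right) - \frac{4654}{-1 + 26 - \frac{3}{26}} = \frac{1461}{196} - \frac{4654}{\frac{647}{26}} = \frac{1461}{196} - \frac{121004}{647} = - \frac{22771517}{126812}$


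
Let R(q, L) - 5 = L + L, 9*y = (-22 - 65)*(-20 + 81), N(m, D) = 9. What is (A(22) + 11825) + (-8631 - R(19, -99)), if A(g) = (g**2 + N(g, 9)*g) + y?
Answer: 10438/3 ≈ 3479.3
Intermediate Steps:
y = -1769/3 (y = ((-22 - 65)*(-20 + 81))/9 = (-87*61)/9 = (1/9)*(-5307) = -1769/3 ≈ -589.67)
R(q, L) = 5 + 2*L (R(q, L) = 5 + (L + L) = 5 + 2*L)
A(g) = -1769/3 + g**2 + 9*g (A(g) = (g**2 + 9*g) - 1769/3 = -1769/3 + g**2 + 9*g)
(A(22) + 11825) + (-8631 - R(19, -99)) = ((-1769/3 + 22**2 + 9*22) + 11825) + (-8631 - (5 + 2*(-99))) = ((-1769/3 + 484 + 198) + 11825) + (-8631 - (5 - 198)) = (277/3 + 11825) + (-8631 - 1*(-193)) = 35752/3 + (-8631 + 193) = 35752/3 - 8438 = 10438/3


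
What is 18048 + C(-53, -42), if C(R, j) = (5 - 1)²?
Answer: 18064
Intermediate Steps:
C(R, j) = 16 (C(R, j) = 4² = 16)
18048 + C(-53, -42) = 18048 + 16 = 18064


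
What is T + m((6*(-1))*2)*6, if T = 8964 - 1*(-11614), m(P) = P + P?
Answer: 20434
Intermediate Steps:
m(P) = 2*P
T = 20578 (T = 8964 + 11614 = 20578)
T + m((6*(-1))*2)*6 = 20578 + (2*((6*(-1))*2))*6 = 20578 + (2*(-6*2))*6 = 20578 + (2*(-12))*6 = 20578 - 24*6 = 20578 - 144 = 20434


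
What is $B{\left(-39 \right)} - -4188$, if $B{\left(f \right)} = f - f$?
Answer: $4188$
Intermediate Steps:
$B{\left(f \right)} = 0$
$B{\left(-39 \right)} - -4188 = 0 - -4188 = 0 + 4188 = 4188$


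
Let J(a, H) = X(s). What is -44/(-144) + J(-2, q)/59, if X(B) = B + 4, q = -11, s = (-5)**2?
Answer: 1693/2124 ≈ 0.79708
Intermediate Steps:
s = 25
X(B) = 4 + B
J(a, H) = 29 (J(a, H) = 4 + 25 = 29)
-44/(-144) + J(-2, q)/59 = -44/(-144) + 29/59 = -44*(-1/144) + 29*(1/59) = 11/36 + 29/59 = 1693/2124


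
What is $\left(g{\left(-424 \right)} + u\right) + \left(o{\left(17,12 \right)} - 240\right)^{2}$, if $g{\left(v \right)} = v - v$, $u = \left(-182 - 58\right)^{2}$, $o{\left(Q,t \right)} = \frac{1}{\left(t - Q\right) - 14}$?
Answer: $\frac{41596321}{361} \approx 1.1523 \cdot 10^{5}$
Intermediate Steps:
$o{\left(Q,t \right)} = \frac{1}{-14 + t - Q}$
$u = 57600$ ($u = \left(-240\right)^{2} = 57600$)
$g{\left(v \right)} = 0$
$\left(g{\left(-424 \right)} + u\right) + \left(o{\left(17,12 \right)} - 240\right)^{2} = \left(0 + 57600\right) + \left(\frac{1}{-14 + 12 - 17} - 240\right)^{2} = 57600 + \left(\frac{1}{-14 + 12 - 17} - 240\right)^{2} = 57600 + \left(\frac{1}{-19} - 240\right)^{2} = 57600 + \left(- \frac{1}{19} - 240\right)^{2} = 57600 + \left(- \frac{4561}{19}\right)^{2} = 57600 + \frac{20802721}{361} = \frac{41596321}{361}$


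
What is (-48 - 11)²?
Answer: 3481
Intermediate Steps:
(-48 - 11)² = (-59)² = 3481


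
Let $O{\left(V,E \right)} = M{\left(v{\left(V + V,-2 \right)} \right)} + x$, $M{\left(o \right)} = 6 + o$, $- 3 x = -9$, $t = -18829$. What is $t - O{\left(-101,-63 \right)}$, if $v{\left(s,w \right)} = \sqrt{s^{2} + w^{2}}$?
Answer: $-18838 - 2 \sqrt{10202} \approx -19040.0$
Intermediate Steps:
$x = 3$ ($x = \left(- \frac{1}{3}\right) \left(-9\right) = 3$)
$O{\left(V,E \right)} = 9 + \sqrt{4 + 4 V^{2}}$ ($O{\left(V,E \right)} = \left(6 + \sqrt{\left(V + V\right)^{2} + \left(-2\right)^{2}}\right) + 3 = \left(6 + \sqrt{\left(2 V\right)^{2} + 4}\right) + 3 = \left(6 + \sqrt{4 V^{2} + 4}\right) + 3 = \left(6 + \sqrt{4 + 4 V^{2}}\right) + 3 = 9 + \sqrt{4 + 4 V^{2}}$)
$t - O{\left(-101,-63 \right)} = -18829 - \left(9 + 2 \sqrt{1 + \left(-101\right)^{2}}\right) = -18829 - \left(9 + 2 \sqrt{1 + 10201}\right) = -18829 - \left(9 + 2 \sqrt{10202}\right) = -18838 - 2 \sqrt{10202}$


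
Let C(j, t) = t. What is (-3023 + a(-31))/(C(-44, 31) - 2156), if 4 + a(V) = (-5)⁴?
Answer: 2402/2125 ≈ 1.1304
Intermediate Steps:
a(V) = 621 (a(V) = -4 + (-5)⁴ = -4 + 625 = 621)
(-3023 + a(-31))/(C(-44, 31) - 2156) = (-3023 + 621)/(31 - 2156) = -2402/(-2125) = -2402*(-1/2125) = 2402/2125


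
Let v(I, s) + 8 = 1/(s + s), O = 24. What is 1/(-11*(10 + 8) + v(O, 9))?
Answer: -18/3707 ≈ -0.0048557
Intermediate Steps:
v(I, s) = -8 + 1/(2*s) (v(I, s) = -8 + 1/(s + s) = -8 + 1/(2*s))
1/(-11*(10 + 8) + v(O, 9)) = 1/(-11*(10 + 8) + (-8 + (1/2)/9)) = 1/(-11*18 + (-8 + (1/2)*(1/9))) = 1/(-198 + (-8 + 1/18)) = 1/(-198 - 143/18) = 1/(-3707/18) = -18/3707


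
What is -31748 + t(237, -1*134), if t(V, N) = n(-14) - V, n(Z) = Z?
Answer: -31999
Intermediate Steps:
t(V, N) = -14 - V
-31748 + t(237, -1*134) = -31748 + (-14 - 1*237) = -31748 + (-14 - 237) = -31748 - 251 = -31999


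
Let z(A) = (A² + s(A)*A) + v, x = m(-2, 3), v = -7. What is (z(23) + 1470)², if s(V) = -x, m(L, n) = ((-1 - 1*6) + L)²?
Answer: 16641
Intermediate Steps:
m(L, n) = (-7 + L)² (m(L, n) = ((-1 - 6) + L)² = (-7 + L)²)
x = 81 (x = (-7 - 2)² = (-9)² = 81)
s(V) = -81 (s(V) = -1*81 = -81)
z(A) = -7 + A² - 81*A (z(A) = (A² - 81*A) - 7 = -7 + A² - 81*A)
(z(23) + 1470)² = ((-7 + 23² - 81*23) + 1470)² = ((-7 + 529 - 1863) + 1470)² = (-1341 + 1470)² = 129² = 16641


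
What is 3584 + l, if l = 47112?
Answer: 50696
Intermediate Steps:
3584 + l = 3584 + 47112 = 50696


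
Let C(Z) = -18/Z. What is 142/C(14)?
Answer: -994/9 ≈ -110.44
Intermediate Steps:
142/C(14) = 142/((-18/14)) = 142/((-18*1/14)) = 142/(-9/7) = 142*(-7/9) = -994/9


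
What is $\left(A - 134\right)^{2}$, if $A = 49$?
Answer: $7225$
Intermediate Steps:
$\left(A - 134\right)^{2} = \left(49 - 134\right)^{2} = \left(-85\right)^{2} = 7225$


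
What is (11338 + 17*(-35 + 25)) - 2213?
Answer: 8955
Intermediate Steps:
(11338 + 17*(-35 + 25)) - 2213 = (11338 + 17*(-10)) - 2213 = (11338 - 170) - 2213 = 11168 - 2213 = 8955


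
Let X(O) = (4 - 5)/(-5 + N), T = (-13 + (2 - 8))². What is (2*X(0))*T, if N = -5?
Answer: 361/5 ≈ 72.200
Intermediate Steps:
T = 361 (T = (-13 - 6)² = (-19)² = 361)
X(O) = ⅒ (X(O) = (4 - 5)/(-5 - 5) = -1/(-10) = -1*(-⅒) = ⅒)
(2*X(0))*T = (2*(⅒))*361 = (⅕)*361 = 361/5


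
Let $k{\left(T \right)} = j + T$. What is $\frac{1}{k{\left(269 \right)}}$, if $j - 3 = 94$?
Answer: $\frac{1}{366} \approx 0.0027322$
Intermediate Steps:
$j = 97$ ($j = 3 + 94 = 97$)
$k{\left(T \right)} = 97 + T$
$\frac{1}{k{\left(269 \right)}} = \frac{1}{97 + 269} = \frac{1}{366}$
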